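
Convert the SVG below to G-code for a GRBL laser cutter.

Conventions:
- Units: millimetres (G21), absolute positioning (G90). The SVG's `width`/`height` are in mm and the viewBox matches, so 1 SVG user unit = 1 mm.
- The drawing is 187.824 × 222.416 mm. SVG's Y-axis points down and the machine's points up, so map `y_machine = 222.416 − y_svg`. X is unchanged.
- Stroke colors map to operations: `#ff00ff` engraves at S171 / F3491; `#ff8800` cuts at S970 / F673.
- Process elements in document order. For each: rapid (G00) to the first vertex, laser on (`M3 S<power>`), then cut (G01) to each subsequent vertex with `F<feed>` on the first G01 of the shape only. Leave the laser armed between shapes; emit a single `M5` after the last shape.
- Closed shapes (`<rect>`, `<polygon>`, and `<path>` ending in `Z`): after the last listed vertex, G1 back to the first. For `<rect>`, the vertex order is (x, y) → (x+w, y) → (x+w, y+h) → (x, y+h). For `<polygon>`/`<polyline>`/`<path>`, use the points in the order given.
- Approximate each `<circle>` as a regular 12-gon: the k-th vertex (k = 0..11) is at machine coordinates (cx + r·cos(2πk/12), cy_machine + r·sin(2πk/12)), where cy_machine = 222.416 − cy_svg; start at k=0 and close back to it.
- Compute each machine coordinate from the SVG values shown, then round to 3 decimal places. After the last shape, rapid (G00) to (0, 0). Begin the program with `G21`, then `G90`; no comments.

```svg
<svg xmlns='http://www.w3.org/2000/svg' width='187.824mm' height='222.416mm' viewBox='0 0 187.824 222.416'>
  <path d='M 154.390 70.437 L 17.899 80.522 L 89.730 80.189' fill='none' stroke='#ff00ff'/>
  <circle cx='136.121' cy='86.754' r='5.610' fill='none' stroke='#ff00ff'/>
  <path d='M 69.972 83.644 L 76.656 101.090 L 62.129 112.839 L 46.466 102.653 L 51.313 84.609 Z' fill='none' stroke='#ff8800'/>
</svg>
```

Since the viewBox matches the mm dimensions, user units are millimetres directly. The only transform is the Y-flip y_m = 222.416 − y_svg.

Shape 1 is a open polyline drawn with `<path>`. Its stroke #ff00ff means engrave at S171, F3491. After flipping Y the toolpath is (154.390,151.979) → (17.899,141.894) → (89.730,142.227).

Shape 2 is a circle drawn with `<circle>`. Its stroke #ff00ff means engrave at S171, F3491. After flipping Y the toolpath is (141.731,135.662) → (140.979,138.467) → (138.926,140.520) → (136.121,141.272) → (133.316,140.520) → (131.263,138.467) → (130.511,135.662) → (131.263,132.857) → (133.316,130.804) → (136.121,130.052) → (138.926,130.804) → (140.979,132.857) → (141.731,135.662), returning to the start.

Shape 3 is a regular polygon drawn with `<path>`. Its stroke #ff8800 means cut at S970, F673. After flipping Y the toolpath is (69.972,138.772) → (76.656,121.326) → (62.129,109.577) → (46.466,119.763) → (51.313,137.807) → (69.972,138.772), returning to the start.

G21
G90
G00 X154.390 Y151.979
M3 S171
G01 X17.899 Y141.894 F3491
G01 X89.730 Y142.227
G00 X141.731 Y135.662
M3 S171
G01 X140.979 Y138.467 F3491
G01 X138.926 Y140.520
G01 X136.121 Y141.272
G01 X133.316 Y140.520
G01 X131.263 Y138.467
G01 X130.511 Y135.662
G01 X131.263 Y132.857
G01 X133.316 Y130.804
G01 X136.121 Y130.052
G01 X138.926 Y130.804
G01 X140.979 Y132.857
G01 X141.731 Y135.662
G00 X69.972 Y138.772
M3 S970
G01 X76.656 Y121.326 F673
G01 X62.129 Y109.577
G01 X46.466 Y119.763
G01 X51.313 Y137.807
G01 X69.972 Y138.772
M5
G00 X0.000 Y0.000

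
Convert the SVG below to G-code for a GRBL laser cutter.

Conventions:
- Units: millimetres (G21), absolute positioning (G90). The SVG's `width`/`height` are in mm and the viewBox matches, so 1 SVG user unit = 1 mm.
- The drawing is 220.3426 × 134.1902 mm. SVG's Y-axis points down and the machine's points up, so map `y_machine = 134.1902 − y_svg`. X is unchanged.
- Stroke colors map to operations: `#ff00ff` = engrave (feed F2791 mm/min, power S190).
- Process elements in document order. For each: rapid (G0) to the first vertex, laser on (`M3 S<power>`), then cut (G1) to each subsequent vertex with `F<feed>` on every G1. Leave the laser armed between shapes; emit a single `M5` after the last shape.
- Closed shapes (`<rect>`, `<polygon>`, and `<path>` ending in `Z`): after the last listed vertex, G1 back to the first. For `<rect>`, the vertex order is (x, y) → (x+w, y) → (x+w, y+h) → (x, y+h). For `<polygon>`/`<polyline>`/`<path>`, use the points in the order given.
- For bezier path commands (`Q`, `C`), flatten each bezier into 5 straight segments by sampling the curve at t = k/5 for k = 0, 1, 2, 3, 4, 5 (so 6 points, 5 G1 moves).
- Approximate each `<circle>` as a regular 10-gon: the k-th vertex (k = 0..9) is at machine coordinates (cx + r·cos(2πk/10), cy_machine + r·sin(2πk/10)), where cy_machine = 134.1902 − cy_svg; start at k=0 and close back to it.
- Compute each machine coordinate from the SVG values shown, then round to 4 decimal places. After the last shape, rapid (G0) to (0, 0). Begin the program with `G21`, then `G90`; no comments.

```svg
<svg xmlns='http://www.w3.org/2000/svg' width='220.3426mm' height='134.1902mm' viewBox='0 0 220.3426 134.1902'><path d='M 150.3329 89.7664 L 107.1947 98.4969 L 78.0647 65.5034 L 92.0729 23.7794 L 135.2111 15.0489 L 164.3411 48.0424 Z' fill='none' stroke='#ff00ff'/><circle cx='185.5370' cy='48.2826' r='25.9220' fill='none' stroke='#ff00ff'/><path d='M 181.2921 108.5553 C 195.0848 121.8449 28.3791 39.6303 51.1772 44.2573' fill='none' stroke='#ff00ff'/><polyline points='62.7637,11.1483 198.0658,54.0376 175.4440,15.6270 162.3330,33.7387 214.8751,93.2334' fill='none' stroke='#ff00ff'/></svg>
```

G21
G90
G0 X150.3329 Y44.4238
M3 S190
G1 X107.1947 Y35.6933 F2791
G1 X78.0647 Y68.6868 F2791
G1 X92.0729 Y110.4108 F2791
G1 X135.2111 Y119.1413 F2791
G1 X164.3411 Y86.1478 F2791
G1 X150.3329 Y44.4238 F2791
G0 X211.4590 Y85.9076
M3 S190
G1 X206.5083 Y101.1442 F2791
G1 X193.5473 Y110.5609 F2791
G1 X177.5267 Y110.5609 F2791
G1 X164.5657 Y101.1442 F2791
G1 X159.6150 Y85.9076 F2791
G1 X164.5657 Y70.6710 F2791
G1 X177.5267 Y61.2543 F2791
G1 X193.5473 Y61.2543 F2791
G1 X206.5083 Y70.6710 F2791
G1 X211.4590 Y85.9076 F2791
G0 X181.2921 Y25.6349
M3 S190
G1 X170.8679 Y27.6629 F2791
G1 X134.8842 Y43.8593 F2791
G1 X91.1012 Y65.4715 F2791
G1 X57.2788 Y83.7469 F2791
G1 X51.1772 Y89.9329 F2791
G0 X62.7637 Y123.0419
M3 S190
G1 X198.0658 Y80.1526 F2791
G1 X175.4440 Y118.5632 F2791
G1 X162.3330 Y100.4515 F2791
G1 X214.8751 Y40.9568 F2791
M5
G0 X0.0000 Y0.0000

Since the viewBox matches the mm dimensions, user units are millimetres directly. The only transform is the Y-flip y_m = 134.1902 − y_svg.

Shape 1 is a regular polygon drawn with `<path>`. Its stroke #ff00ff means engrave at S190, F2791. After flipping Y the toolpath is (150.3329,44.4238) → (107.1947,35.6933) → (78.0647,68.6868) → (92.0729,110.4108) → (135.2111,119.1413) → (164.3411,86.1478) → (150.3329,44.4238), returning to the start.

Shape 2 is a circle drawn with `<circle>`. Its stroke #ff00ff means engrave at S190, F2791. After flipping Y the toolpath is (211.4590,85.9076) → (206.5083,101.1442) → (193.5473,110.5609) → (177.5267,110.5609) → (164.5657,101.1442) → (159.6150,85.9076) → (164.5657,70.6710) → (177.5267,61.2543) → (193.5473,61.2543) → (206.5083,70.6710) → (211.4590,85.9076), returning to the start.

Shape 3 is a cubic bezier drawn with `<path>`. Its stroke #ff00ff means engrave at S190, F2791. After flipping Y the toolpath is (181.2921,25.6349) → (170.8679,27.6629) → (134.8842,43.8593) → (91.1012,65.4715) → (57.2788,83.7469) → (51.1772,89.9329).

Shape 4 is a open polyline drawn with `<polyline>`. Its stroke #ff00ff means engrave at S190, F2791. After flipping Y the toolpath is (62.7637,123.0419) → (198.0658,80.1526) → (175.4440,118.5632) → (162.3330,100.4515) → (214.8751,40.9568).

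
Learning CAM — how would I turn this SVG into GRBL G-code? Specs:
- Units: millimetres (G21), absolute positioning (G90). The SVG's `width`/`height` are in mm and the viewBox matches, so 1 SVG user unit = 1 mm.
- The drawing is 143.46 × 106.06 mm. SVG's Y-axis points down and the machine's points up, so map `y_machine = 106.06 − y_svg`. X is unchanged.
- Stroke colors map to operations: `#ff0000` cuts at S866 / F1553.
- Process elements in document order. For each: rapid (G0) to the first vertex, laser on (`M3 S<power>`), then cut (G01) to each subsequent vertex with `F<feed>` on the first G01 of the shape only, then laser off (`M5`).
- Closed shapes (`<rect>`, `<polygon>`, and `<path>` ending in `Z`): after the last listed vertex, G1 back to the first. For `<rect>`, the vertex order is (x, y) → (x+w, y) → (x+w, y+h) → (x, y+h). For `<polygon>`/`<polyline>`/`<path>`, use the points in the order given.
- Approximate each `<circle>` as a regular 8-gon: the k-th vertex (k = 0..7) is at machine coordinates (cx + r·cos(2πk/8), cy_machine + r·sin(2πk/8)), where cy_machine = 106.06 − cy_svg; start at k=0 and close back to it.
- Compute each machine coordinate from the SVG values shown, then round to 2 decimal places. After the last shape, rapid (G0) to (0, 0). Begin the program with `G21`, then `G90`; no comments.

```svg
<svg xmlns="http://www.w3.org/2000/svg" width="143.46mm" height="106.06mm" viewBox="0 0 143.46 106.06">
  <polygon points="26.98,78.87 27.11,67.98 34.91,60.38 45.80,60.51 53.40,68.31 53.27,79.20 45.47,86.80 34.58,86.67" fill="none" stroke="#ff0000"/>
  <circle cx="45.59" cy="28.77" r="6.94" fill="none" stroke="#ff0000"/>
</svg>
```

G21
G90
G0 X26.98 Y27.19
M3 S866
G01 X27.11 Y38.08 F1553
G01 X34.91 Y45.68
G01 X45.80 Y45.55
G01 X53.40 Y37.75
G01 X53.27 Y26.86
G01 X45.47 Y19.26
G01 X34.58 Y19.39
G01 X26.98 Y27.19
M5
G0 X52.53 Y77.29
M3 S866
G01 X50.50 Y82.20 F1553
G01 X45.59 Y84.23
G01 X40.68 Y82.20
G01 X38.65 Y77.29
G01 X40.68 Y72.38
G01 X45.59 Y70.35
G01 X50.50 Y72.38
G01 X52.53 Y77.29
M5
G0 X0.00 Y0.00

1 u = 1 mm; y_m = 106.06 − y.

[1] `<polygon>` regular polygon, #ff0000→cut S866 F1553: (26.98,27.19) → (27.11,38.08) → (34.91,45.68) → (45.80,45.55) → (53.40,37.75) → (53.27,26.86) → (45.47,19.26) → (34.58,19.39) → (26.98,27.19) (closed)

[2] `<circle>` circle, #ff0000→cut S866 F1553: (52.53,77.29) → (50.50,82.20) → (45.59,84.23) → (40.68,82.20) → (38.65,77.29) → (40.68,72.38) → (45.59,70.35) → (50.50,72.38) → (52.53,77.29) (closed)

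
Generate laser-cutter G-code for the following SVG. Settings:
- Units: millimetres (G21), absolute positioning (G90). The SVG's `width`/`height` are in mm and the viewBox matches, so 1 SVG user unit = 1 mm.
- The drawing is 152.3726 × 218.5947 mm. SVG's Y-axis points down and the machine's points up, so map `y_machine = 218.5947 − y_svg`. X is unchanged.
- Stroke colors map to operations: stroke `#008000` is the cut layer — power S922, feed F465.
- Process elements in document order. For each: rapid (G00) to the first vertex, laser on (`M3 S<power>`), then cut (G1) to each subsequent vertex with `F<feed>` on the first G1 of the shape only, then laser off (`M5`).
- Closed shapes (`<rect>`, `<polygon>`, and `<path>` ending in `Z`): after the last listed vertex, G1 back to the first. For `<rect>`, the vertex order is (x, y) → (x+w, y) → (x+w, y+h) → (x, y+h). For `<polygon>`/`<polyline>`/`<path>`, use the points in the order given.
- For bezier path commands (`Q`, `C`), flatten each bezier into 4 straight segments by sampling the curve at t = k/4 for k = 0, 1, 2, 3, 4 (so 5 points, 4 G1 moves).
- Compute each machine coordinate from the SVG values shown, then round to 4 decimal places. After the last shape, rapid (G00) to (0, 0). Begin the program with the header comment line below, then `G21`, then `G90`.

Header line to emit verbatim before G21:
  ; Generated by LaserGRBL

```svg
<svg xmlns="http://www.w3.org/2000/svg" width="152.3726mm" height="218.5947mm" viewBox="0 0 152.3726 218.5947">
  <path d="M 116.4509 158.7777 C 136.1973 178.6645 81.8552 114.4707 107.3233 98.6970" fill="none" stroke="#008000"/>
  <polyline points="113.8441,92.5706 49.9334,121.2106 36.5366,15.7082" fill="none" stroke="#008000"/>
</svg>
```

Since the viewBox matches the mm dimensions, user units are millimetres directly. The only transform is the Y-flip y_m = 218.5947 − y_svg.

Shape 1 is a cubic bezier drawn with `<path>`. Its stroke #008000 means cut at S922, F465. After flipping Y the toolpath is (116.4509,59.8170) → (119.7738,58.5967) → (109.7415,76.4847) → (100.7820,101.0590) → (107.3233,119.8977).

Shape 2 is a open polyline drawn with `<polyline>`. Its stroke #008000 means cut at S922, F465. After flipping Y the toolpath is (113.8441,126.0241) → (49.9334,97.3841) → (36.5366,202.8865).

; Generated by LaserGRBL
G21
G90
G00 X116.4509 Y59.8170
M3 S922
G1 X119.7738 Y58.5967 F465
G1 X109.7415 Y76.4847
G1 X100.7820 Y101.0590
G1 X107.3233 Y119.8977
M5
G00 X113.8441 Y126.0241
M3 S922
G1 X49.9334 Y97.3841 F465
G1 X36.5366 Y202.8865
M5
G00 X0.0000 Y0.0000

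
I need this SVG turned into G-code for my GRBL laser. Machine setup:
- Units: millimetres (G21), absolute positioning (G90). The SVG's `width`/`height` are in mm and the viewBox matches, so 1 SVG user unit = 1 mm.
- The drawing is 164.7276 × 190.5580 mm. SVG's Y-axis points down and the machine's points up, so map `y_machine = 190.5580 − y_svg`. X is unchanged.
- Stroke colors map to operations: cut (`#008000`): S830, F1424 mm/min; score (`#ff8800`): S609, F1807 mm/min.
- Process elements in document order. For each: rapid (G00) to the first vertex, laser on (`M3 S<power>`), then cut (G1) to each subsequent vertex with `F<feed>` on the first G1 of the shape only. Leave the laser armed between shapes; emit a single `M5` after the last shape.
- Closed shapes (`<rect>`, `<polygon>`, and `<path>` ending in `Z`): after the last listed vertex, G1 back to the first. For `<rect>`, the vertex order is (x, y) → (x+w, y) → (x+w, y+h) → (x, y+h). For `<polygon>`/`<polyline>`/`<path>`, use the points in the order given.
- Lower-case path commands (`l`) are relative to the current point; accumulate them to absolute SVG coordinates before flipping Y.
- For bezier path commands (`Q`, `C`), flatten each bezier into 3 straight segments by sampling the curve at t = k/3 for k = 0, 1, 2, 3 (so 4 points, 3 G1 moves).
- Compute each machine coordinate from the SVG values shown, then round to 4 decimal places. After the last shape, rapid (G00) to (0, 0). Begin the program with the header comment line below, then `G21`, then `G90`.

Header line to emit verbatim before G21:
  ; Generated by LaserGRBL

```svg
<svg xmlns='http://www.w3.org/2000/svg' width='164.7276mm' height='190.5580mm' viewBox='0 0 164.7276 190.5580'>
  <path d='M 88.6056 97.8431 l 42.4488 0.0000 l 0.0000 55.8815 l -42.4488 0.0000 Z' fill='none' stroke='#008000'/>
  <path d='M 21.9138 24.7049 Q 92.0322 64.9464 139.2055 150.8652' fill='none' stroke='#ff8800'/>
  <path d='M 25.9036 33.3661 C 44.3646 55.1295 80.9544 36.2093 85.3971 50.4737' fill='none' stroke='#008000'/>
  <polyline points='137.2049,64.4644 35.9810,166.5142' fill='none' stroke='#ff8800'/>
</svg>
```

; Generated by LaserGRBL
G21
G90
G00 X88.6056 Y92.7149
M3 S830
G1 X131.0544 Y92.7149 F1424
G1 X131.0544 Y36.8334
G1 X88.6056 Y36.8334
G1 X88.6056 Y92.7149
G00 X21.9138 Y165.8531
M3 S609
G1 X66.1099 Y133.9502 F1807
G1 X105.2072 Y91.8967
G1 X139.2055 Y39.6928
G00 X25.9036 Y157.1919
M3 S830
G1 X48.5455 Y146.2538 F1424
G1 X72.1008 Y146.0230
G1 X85.3971 Y140.0843
G00 X137.2049 Y126.0936
M3 S609
G1 X35.9810 Y24.0438 F1807
M5
G00 X0.0000 Y0.0000

1 u = 1 mm; y_m = 190.5580 − y.

[1] `<path>` rectangle, #008000→cut S830 F1424: (88.6056,92.7149) → (131.0544,92.7149) → (131.0544,36.8334) → (88.6056,36.8334) → (88.6056,92.7149) (closed)

[2] `<path>` quadratic bezier, #ff8800→score S609 F1807: (21.9138,165.8531) → (66.1099,133.9502) → (105.2072,91.8967) → (139.2055,39.6928)

[3] `<path>` cubic bezier, #008000→cut S830 F1424: (25.9036,157.1919) → (48.5455,146.2538) → (72.1008,146.0230) → (85.3971,140.0843)

[4] `<polyline>` line segment, #ff8800→score S609 F1807: (137.2049,126.0936) → (35.9810,24.0438)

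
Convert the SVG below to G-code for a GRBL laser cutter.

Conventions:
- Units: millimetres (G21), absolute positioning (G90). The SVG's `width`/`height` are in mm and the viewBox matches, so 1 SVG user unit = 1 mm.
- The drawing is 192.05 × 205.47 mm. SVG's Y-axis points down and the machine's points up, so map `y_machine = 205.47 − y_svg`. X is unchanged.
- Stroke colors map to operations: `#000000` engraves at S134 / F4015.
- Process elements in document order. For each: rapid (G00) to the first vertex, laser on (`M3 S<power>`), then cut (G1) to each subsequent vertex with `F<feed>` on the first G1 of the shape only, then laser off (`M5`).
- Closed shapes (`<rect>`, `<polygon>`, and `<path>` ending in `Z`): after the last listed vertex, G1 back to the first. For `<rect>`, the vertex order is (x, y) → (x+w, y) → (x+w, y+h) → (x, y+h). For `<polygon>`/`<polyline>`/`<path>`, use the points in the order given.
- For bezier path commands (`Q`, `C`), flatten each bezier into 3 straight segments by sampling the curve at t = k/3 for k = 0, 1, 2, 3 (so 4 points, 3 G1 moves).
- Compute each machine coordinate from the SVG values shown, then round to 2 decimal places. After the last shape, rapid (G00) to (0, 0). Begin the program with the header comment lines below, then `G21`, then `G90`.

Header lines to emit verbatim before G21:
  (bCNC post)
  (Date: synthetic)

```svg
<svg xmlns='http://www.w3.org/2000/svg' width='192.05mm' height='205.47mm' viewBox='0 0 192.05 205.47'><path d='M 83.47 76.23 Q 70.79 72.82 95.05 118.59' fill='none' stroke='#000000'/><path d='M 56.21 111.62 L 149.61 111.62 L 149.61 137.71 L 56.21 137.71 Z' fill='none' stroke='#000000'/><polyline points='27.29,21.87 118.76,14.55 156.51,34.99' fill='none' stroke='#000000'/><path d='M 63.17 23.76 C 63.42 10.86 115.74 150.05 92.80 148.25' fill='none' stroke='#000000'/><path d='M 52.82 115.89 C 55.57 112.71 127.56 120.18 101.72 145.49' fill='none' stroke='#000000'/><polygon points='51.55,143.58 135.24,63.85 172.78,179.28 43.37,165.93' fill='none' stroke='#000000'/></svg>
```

viewBox `0 0 192.05 205.47` with mm width/height → 1 unit = 1 mm. Flip: y_m = 205.47 − y_svg.

**Shape 1** — `<path>` quadratic bezier, stroke `#000000` → engrave (S134, F4015). Control points (SVG): P0=(83.47,76.23), P1=(70.79,72.82), P2=(95.05,118.59); sampled at t=k/3. Machine vertices: (83.47,129.24) → (79.12,126.05) → (82.98,111.93) → (95.05,86.88). Open path.

**Shape 2** — `<path>` rectangle, stroke `#000000` → engrave (S134, F4015). Machine vertices: (56.21,93.85) → (149.61,93.85) → (149.61,67.76) → (56.21,67.76) → (56.21,93.85). Closed: final G1 returns to the first vertex.

**Shape 3** — `<polyline>` open polyline, stroke `#000000` → engrave (S134, F4015). Machine vertices: (27.29,183.60) → (118.76,190.92) → (156.51,170.48). Open path.

**Shape 4** — `<path>` cubic bezier, stroke `#000000` → engrave (S134, F4015). Control points (SVG): P0=(63.17,23.76), P1=(63.42,10.86), P2=(115.74,150.05), P3=(92.80,148.25); sampled at t=k/3. Machine vertices: (63.17,181.71) → (76.06,154.77) → (95.37,91.56) → (92.80,57.22). Open path.

**Shape 5** — `<path>` cubic bezier, stroke `#000000` → engrave (S134, F4015). Control points (SVG): P0=(52.82,115.89), P1=(55.57,112.71), P2=(127.56,120.18), P3=(101.72,145.49); sampled at t=k/3. Machine vertices: (52.82,89.58) → (72.46,88.94) → (101.14,79.61) → (101.72,59.98). Open path.

**Shape 6** — `<polygon>` closed polygon, stroke `#000000` → engrave (S134, F4015). Machine vertices: (51.55,61.89) → (135.24,141.62) → (172.78,26.19) → (43.37,39.54) → (51.55,61.89). Closed: final G1 returns to the first vertex.

(bCNC post)
(Date: synthetic)
G21
G90
G00 X83.47 Y129.24
M3 S134
G1 X79.12 Y126.05 F4015
G1 X82.98 Y111.93
G1 X95.05 Y86.88
M5
G00 X56.21 Y93.85
M3 S134
G1 X149.61 Y93.85 F4015
G1 X149.61 Y67.76
G1 X56.21 Y67.76
G1 X56.21 Y93.85
M5
G00 X27.29 Y183.60
M3 S134
G1 X118.76 Y190.92 F4015
G1 X156.51 Y170.48
M5
G00 X63.17 Y181.71
M3 S134
G1 X76.06 Y154.77 F4015
G1 X95.37 Y91.56
G1 X92.80 Y57.22
M5
G00 X52.82 Y89.58
M3 S134
G1 X72.46 Y88.94 F4015
G1 X101.14 Y79.61
G1 X101.72 Y59.98
M5
G00 X51.55 Y61.89
M3 S134
G1 X135.24 Y141.62 F4015
G1 X172.78 Y26.19
G1 X43.37 Y39.54
G1 X51.55 Y61.89
M5
G00 X0.00 Y0.00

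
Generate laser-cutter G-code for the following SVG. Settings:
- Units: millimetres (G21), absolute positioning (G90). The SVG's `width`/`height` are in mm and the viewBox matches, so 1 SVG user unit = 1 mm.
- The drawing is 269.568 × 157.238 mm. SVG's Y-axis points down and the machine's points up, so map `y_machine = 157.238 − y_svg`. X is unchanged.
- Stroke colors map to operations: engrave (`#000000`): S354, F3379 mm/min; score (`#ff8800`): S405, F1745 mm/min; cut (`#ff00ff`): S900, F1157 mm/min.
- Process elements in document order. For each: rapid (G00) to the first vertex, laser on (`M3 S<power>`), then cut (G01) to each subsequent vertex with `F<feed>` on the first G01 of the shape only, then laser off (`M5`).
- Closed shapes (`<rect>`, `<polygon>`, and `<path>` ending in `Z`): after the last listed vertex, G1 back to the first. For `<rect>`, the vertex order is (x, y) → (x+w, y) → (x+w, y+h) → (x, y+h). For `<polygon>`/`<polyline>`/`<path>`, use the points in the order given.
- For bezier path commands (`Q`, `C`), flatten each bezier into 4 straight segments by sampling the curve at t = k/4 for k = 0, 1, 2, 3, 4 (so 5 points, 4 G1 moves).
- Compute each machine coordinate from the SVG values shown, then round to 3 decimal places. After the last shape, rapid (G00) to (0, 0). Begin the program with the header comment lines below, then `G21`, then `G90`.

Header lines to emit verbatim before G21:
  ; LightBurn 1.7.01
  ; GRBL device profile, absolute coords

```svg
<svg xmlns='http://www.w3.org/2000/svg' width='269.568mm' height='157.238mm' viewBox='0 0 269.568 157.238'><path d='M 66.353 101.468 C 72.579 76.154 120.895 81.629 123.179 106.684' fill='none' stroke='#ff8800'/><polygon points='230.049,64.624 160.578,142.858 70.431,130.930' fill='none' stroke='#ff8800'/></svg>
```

viewBox `0 0 269.568 157.238` with mm width/height → 1 unit = 1 mm. Flip: y_m = 157.238 − y_svg.

**Shape 1** — `<path>` cubic bezier, stroke `#ff8800` → score (S405, F1745). Control points (SVG): P0=(66.353,101.468), P1=(72.579,76.154), P2=(120.895,81.629), P3=(123.179,106.684); sampled at t=k/4. Machine vertices: (66.353,55.770) → (77.537,69.158) → (96.244,72.050) → (114.212,65.499) → (123.179,50.554). Open path.

**Shape 2** — `<polygon>` closed polygon, stroke `#ff8800` → score (S405, F1745). Machine vertices: (230.049,92.614) → (160.578,14.380) → (70.431,26.308) → (230.049,92.614). Closed: final G1 returns to the first vertex.

; LightBurn 1.7.01
; GRBL device profile, absolute coords
G21
G90
G00 X66.353 Y55.770
M3 S405
G01 X77.537 Y69.158 F1745
G01 X96.244 Y72.050
G01 X114.212 Y65.499
G01 X123.179 Y50.554
M5
G00 X230.049 Y92.614
M3 S405
G01 X160.578 Y14.380 F1745
G01 X70.431 Y26.308
G01 X230.049 Y92.614
M5
G00 X0.000 Y0.000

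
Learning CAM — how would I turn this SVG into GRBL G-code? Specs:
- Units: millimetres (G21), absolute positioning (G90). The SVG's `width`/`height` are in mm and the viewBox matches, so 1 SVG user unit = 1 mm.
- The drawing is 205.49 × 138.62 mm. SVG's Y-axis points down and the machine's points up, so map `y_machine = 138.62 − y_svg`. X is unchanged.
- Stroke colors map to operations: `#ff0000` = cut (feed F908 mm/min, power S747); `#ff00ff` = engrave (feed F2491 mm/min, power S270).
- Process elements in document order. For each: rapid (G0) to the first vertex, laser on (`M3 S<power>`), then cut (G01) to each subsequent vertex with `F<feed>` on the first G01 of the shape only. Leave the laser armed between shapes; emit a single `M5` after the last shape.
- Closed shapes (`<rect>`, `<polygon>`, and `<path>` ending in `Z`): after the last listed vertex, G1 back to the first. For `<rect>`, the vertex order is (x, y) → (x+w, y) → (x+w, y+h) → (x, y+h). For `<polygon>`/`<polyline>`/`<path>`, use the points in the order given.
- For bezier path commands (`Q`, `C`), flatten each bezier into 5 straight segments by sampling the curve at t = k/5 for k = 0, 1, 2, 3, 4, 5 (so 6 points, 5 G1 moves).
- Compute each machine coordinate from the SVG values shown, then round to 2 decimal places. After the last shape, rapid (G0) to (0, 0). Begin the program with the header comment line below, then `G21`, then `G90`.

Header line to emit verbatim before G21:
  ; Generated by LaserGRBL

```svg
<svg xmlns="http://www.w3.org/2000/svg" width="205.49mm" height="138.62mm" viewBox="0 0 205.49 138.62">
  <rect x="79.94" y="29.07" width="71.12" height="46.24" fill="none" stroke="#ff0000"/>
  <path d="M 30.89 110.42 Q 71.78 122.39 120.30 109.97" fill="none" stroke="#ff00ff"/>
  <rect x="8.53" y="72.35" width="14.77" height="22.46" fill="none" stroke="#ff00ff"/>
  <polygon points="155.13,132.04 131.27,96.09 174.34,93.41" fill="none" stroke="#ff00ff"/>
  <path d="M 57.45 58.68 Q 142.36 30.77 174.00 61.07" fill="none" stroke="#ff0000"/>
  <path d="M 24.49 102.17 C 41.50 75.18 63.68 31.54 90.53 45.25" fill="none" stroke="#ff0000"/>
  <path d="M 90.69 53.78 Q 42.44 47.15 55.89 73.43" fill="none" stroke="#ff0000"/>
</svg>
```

viewBox `0 0 205.49 138.62` with mm width/height → 1 unit = 1 mm. Flip: y_m = 138.62 − y_svg.

**Shape 1** — `<rect>` rectangle, stroke `#ff0000` → cut (S747, F908). Machine vertices: (79.94,109.55) → (151.06,109.55) → (151.06,63.31) → (79.94,63.31) → (79.94,109.55). Closed: final G1 returns to the first vertex.

**Shape 2** — `<path>` quadratic bezier, stroke `#ff00ff` → engrave (S270, F2491). Control points (SVG): P0=(30.89,110.42), P1=(71.78,122.39), P2=(120.30,109.97); sampled at t=k/5. Machine vertices: (30.89,28.20) → (47.55,24.39) → (64.82,22.53) → (82.70,22.62) → (101.20,24.66) → (120.30,28.65). Open path.

**Shape 3** — `<rect>` rectangle, stroke `#ff00ff` → engrave (S270, F2491). Machine vertices: (8.53,66.27) → (23.30,66.27) → (23.30,43.81) → (8.53,43.81) → (8.53,66.27). Closed: final G1 returns to the first vertex.

**Shape 4** — `<polygon>` regular polygon, stroke `#ff00ff` → engrave (S270, F2491). Machine vertices: (155.13,6.58) → (131.27,42.53) → (174.34,45.21) → (155.13,6.58). Closed: final G1 returns to the first vertex.

**Shape 5** — `<path>` quadratic bezier, stroke `#ff0000` → cut (S747, F908). Control points (SVG): P0=(57.45,58.68), P1=(142.36,30.77), P2=(174.00,61.07); sampled at t=k/5. Machine vertices: (57.45,79.94) → (89.28,88.78) → (116.85,92.95) → (140.16,92.48) → (159.21,87.34) → (174.00,77.55). Open path.

**Shape 6** — `<path>` cubic bezier, stroke `#ff0000` → cut (S747, F908). Control points (SVG): P0=(24.49,102.17), P1=(41.50,75.18), P2=(63.68,31.54), P3=(90.53,45.25); sampled at t=k/5. Machine vertices: (24.49,36.45) → (35.31,54.05) → (47.35,72.09) → (60.58,87.03) → (74.98,95.31) → (90.53,93.37). Open path.

**Shape 7** — `<path>` quadratic bezier, stroke `#ff0000` → cut (S747, F908). Control points (SVG): P0=(90.69,53.78), P1=(42.44,47.15), P2=(55.89,73.43); sampled at t=k/5. Machine vertices: (90.69,84.84) → (73.86,86.18) → (61.96,84.88) → (55.00,80.95) → (52.98,74.39) → (55.89,65.19). Open path.

; Generated by LaserGRBL
G21
G90
G0 X79.94 Y109.55
M3 S747
G01 X151.06 Y109.55 F908
G01 X151.06 Y63.31
G01 X79.94 Y63.31
G01 X79.94 Y109.55
G0 X30.89 Y28.20
M3 S270
G01 X47.55 Y24.39 F2491
G01 X64.82 Y22.53
G01 X82.70 Y22.62
G01 X101.20 Y24.66
G01 X120.30 Y28.65
G0 X8.53 Y66.27
M3 S270
G01 X23.30 Y66.27 F2491
G01 X23.30 Y43.81
G01 X8.53 Y43.81
G01 X8.53 Y66.27
G0 X155.13 Y6.58
M3 S270
G01 X131.27 Y42.53 F2491
G01 X174.34 Y45.21
G01 X155.13 Y6.58
G0 X57.45 Y79.94
M3 S747
G01 X89.28 Y88.78 F908
G01 X116.85 Y92.95
G01 X140.16 Y92.48
G01 X159.21 Y87.34
G01 X174.00 Y77.55
G0 X24.49 Y36.45
M3 S747
G01 X35.31 Y54.05 F908
G01 X47.35 Y72.09
G01 X60.58 Y87.03
G01 X74.98 Y95.31
G01 X90.53 Y93.37
G0 X90.69 Y84.84
M3 S747
G01 X73.86 Y86.18 F908
G01 X61.96 Y84.88
G01 X55.00 Y80.95
G01 X52.98 Y74.39
G01 X55.89 Y65.19
M5
G0 X0.00 Y0.00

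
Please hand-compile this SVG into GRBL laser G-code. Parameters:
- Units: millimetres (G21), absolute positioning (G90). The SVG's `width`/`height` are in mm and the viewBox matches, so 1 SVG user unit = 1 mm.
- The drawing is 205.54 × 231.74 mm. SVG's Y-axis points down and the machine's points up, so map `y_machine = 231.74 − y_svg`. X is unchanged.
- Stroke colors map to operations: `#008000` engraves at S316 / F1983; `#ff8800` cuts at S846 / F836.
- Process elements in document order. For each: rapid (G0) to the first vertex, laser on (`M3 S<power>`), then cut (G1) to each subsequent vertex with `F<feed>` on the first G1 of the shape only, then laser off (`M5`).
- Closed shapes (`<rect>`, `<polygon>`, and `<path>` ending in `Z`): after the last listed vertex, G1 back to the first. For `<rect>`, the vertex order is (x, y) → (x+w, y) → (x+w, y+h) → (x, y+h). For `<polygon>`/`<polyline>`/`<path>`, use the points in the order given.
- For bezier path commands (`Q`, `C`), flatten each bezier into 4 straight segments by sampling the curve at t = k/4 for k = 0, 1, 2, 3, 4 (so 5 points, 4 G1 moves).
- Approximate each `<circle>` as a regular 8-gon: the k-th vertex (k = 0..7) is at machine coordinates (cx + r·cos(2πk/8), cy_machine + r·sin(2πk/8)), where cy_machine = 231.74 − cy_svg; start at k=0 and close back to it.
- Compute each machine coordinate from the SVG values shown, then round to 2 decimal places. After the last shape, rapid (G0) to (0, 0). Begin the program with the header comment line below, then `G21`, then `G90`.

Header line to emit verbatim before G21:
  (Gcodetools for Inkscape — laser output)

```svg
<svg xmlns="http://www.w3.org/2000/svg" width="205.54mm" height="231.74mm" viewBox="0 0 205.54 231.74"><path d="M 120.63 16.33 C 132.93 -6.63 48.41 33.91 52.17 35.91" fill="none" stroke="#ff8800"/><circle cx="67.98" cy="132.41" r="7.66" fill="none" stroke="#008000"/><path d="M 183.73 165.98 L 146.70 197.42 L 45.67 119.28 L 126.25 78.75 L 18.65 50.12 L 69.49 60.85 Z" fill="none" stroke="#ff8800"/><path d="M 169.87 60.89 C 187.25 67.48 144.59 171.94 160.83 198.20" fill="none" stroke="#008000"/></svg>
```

(Gcodetools for Inkscape — laser output)
G21
G90
G0 X120.63 Y215.41
M3 S846
G1 X114.59 Y222.32 F836
G1 X89.60 Y214.98
G1 X63.01 Y202.96
G1 X52.17 Y195.83
M5
G0 X75.64 Y99.33
M3 S316
G1 X73.40 Y104.75 F1983
G1 X67.98 Y106.99
G1 X62.56 Y104.75
G1 X60.32 Y99.33
G1 X62.56 Y93.91
G1 X67.98 Y91.67
G1 X73.40 Y93.91
G1 X75.64 Y99.33
M5
G0 X183.73 Y65.76
M3 S846
G1 X146.70 Y34.32 F836
G1 X45.67 Y112.46
G1 X126.25 Y152.99
G1 X18.65 Y181.62
G1 X69.49 Y170.89
G1 X183.73 Y65.76
M5
G0 X169.87 Y170.85
M3 S316
G1 X173.51 Y150.31 F1983
G1 X165.78 Y109.57
G1 X157.84 Y65.15
G1 X160.83 Y33.54
M5
G0 X0.00 Y0.00

Since the viewBox matches the mm dimensions, user units are millimetres directly. The only transform is the Y-flip y_m = 231.74 − y_svg.

Shape 1 is a cubic bezier drawn with `<path>`. Its stroke #ff8800 means cut at S846, F836. After flipping Y the toolpath is (120.63,215.41) → (114.59,222.32) → (89.60,214.98) → (63.01,202.96) → (52.17,195.83).

Shape 2 is a circle drawn with `<circle>`. Its stroke #008000 means engrave at S316, F1983. After flipping Y the toolpath is (75.64,99.33) → (73.40,104.75) → (67.98,106.99) → (62.56,104.75) → (60.32,99.33) → (62.56,93.91) → (67.98,91.67) → (73.40,93.91) → (75.64,99.33), returning to the start.

Shape 3 is a closed polygon drawn with `<path>`. Its stroke #ff8800 means cut at S846, F836. After flipping Y the toolpath is (183.73,65.76) → (146.70,34.32) → (45.67,112.46) → (126.25,152.99) → (18.65,181.62) → (69.49,170.89) → (183.73,65.76), returning to the start.

Shape 4 is a cubic bezier drawn with `<path>`. Its stroke #008000 means engrave at S316, F1983. After flipping Y the toolpath is (169.87,170.85) → (173.51,150.31) → (165.78,109.57) → (157.84,65.15) → (160.83,33.54).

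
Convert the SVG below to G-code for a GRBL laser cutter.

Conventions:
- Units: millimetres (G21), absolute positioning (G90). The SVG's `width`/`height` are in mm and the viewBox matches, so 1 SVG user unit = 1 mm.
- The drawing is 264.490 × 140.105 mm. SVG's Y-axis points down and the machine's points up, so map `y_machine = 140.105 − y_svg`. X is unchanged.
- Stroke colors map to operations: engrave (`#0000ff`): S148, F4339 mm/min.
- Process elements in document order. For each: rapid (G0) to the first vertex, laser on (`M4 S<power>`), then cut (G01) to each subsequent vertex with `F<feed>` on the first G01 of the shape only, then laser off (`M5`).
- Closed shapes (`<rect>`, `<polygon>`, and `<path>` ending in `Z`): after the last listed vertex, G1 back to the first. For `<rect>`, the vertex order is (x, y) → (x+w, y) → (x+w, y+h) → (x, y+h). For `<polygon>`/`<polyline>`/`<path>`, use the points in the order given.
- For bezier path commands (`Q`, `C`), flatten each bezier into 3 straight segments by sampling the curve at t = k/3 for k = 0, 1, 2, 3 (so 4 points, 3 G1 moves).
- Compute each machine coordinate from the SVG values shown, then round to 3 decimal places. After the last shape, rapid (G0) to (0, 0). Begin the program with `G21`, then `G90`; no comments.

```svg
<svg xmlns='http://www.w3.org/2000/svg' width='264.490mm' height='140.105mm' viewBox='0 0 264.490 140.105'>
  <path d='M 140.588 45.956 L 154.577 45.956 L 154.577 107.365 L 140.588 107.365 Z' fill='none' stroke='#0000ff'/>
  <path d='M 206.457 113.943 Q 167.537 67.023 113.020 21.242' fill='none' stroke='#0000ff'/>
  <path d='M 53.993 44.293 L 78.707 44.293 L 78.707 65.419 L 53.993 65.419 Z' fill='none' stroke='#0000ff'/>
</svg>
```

1 u = 1 mm; y_m = 140.105 − y.

[1] `<path>` rectangle, #0000ff→engrave S148 F4339: (140.588,94.149) → (154.577,94.149) → (154.577,32.740) → (140.588,32.740) → (140.588,94.149) (closed)

[2] `<path>` quadratic bezier, #0000ff→engrave S148 F4339: (206.457,26.162) → (178.777,57.315) → (147.632,88.216) → (113.020,118.863)

[3] `<path>` rectangle, #0000ff→engrave S148 F4339: (53.993,95.812) → (78.707,95.812) → (78.707,74.686) → (53.993,74.686) → (53.993,95.812) (closed)

G21
G90
G0 X140.588 Y94.149
M4 S148
G01 X154.577 Y94.149 F4339
G01 X154.577 Y32.740
G01 X140.588 Y32.740
G01 X140.588 Y94.149
M5
G0 X206.457 Y26.162
M4 S148
G01 X178.777 Y57.315 F4339
G01 X147.632 Y88.216
G01 X113.020 Y118.863
M5
G0 X53.993 Y95.812
M4 S148
G01 X78.707 Y95.812 F4339
G01 X78.707 Y74.686
G01 X53.993 Y74.686
G01 X53.993 Y95.812
M5
G0 X0.000 Y0.000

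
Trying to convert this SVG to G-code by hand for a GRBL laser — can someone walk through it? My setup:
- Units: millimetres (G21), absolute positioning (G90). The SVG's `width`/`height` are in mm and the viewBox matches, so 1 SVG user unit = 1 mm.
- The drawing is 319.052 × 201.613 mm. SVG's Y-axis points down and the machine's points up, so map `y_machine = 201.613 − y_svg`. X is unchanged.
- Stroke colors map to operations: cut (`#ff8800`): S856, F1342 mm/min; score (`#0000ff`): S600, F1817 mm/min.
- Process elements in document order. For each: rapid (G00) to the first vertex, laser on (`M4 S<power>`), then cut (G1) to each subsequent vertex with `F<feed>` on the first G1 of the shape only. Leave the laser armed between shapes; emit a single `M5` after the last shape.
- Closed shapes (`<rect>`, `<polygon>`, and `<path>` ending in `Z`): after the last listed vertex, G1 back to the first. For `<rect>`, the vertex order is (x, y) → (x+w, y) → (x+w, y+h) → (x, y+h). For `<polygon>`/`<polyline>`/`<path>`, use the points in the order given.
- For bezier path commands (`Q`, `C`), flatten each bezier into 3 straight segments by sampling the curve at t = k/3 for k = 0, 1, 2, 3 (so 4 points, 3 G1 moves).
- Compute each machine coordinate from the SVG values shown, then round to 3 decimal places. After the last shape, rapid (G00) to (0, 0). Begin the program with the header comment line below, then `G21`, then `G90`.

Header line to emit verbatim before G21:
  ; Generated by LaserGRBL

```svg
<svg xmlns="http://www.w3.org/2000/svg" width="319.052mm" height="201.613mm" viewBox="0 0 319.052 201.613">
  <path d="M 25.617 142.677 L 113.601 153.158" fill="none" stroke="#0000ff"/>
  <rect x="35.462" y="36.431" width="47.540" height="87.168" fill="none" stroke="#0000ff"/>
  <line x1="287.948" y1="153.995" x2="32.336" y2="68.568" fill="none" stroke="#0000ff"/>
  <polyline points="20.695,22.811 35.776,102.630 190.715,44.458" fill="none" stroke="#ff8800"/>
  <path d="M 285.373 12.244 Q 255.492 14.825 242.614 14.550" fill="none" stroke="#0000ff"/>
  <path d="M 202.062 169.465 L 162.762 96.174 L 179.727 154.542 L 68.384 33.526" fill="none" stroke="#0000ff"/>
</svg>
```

; Generated by LaserGRBL
G21
G90
G00 X25.617 Y58.936
M4 S600
G1 X113.601 Y48.455 F1817
G00 X35.462 Y165.182
M4 S600
G1 X83.002 Y165.182 F1817
G1 X83.002 Y78.014
G1 X35.462 Y78.014
G1 X35.462 Y165.182
G00 X287.948 Y47.618
M4 S600
G1 X32.336 Y133.045 F1817
G00 X20.695 Y178.802
M4 S856
G1 X35.776 Y98.983 F1342
G1 X190.715 Y157.155
G00 X285.373 Y189.369
M4 S600
G1 X267.342 Y187.966 F1817
G1 X253.089 Y187.197
G1 X242.614 Y187.063
G00 X202.062 Y32.148
M4 S600
G1 X162.762 Y105.439 F1817
G1 X179.727 Y47.071
G1 X68.384 Y168.087
M5
G00 X0.000 Y0.000

Since the viewBox matches the mm dimensions, user units are millimetres directly. The only transform is the Y-flip y_m = 201.613 − y_svg.

Shape 1 is a line segment drawn with `<path>`. Its stroke #0000ff means score at S600, F1817. After flipping Y the toolpath is (25.617,58.936) → (113.601,48.455).

Shape 2 is a rectangle drawn with `<rect>`. Its stroke #0000ff means score at S600, F1817. After flipping Y the toolpath is (35.462,165.182) → (83.002,165.182) → (83.002,78.014) → (35.462,78.014) → (35.462,165.182), returning to the start.

Shape 3 is a line segment drawn with `<line>`. Its stroke #0000ff means score at S600, F1817. After flipping Y the toolpath is (287.948,47.618) → (32.336,133.045).

Shape 4 is a open polyline drawn with `<polyline>`. Its stroke #ff8800 means cut at S856, F1342. After flipping Y the toolpath is (20.695,178.802) → (35.776,98.983) → (190.715,157.155).

Shape 5 is a quadratic bezier drawn with `<path>`. Its stroke #0000ff means score at S600, F1817. After flipping Y the toolpath is (285.373,189.369) → (267.342,187.966) → (253.089,187.197) → (242.614,187.063).

Shape 6 is a open polyline drawn with `<path>`. Its stroke #0000ff means score at S600, F1817. After flipping Y the toolpath is (202.062,32.148) → (162.762,105.439) → (179.727,47.071) → (68.384,168.087).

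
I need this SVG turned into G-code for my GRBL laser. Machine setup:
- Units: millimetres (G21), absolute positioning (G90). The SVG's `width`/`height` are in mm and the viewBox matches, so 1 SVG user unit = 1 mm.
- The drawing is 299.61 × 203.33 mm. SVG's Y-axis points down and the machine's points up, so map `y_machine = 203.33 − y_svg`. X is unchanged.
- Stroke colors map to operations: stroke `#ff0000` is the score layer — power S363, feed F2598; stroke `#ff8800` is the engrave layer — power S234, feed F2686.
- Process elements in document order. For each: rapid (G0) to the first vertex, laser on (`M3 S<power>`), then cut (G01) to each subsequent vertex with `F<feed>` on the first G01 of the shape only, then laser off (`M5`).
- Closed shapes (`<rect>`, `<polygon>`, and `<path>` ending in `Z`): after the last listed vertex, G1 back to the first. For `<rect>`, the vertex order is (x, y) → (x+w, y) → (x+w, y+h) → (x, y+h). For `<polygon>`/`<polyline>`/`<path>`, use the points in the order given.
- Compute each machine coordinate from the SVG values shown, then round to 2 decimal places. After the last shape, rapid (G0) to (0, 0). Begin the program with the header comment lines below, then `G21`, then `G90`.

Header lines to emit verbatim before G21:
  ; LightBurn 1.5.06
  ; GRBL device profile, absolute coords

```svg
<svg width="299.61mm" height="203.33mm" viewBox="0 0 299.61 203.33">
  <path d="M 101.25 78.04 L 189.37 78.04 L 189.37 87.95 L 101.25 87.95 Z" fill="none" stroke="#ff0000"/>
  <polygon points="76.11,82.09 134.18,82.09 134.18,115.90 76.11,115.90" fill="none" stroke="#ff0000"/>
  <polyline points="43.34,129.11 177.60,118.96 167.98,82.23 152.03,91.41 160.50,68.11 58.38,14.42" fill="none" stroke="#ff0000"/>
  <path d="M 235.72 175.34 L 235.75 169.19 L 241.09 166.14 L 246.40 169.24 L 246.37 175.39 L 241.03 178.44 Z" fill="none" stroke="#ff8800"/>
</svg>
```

Since the viewBox matches the mm dimensions, user units are millimetres directly. The only transform is the Y-flip y_m = 203.33 − y_svg.

Shape 1 is a rectangle drawn with `<path>`. Its stroke #ff0000 means score at S363, F2598. After flipping Y the toolpath is (101.25,125.29) → (189.37,125.29) → (189.37,115.38) → (101.25,115.38) → (101.25,125.29), returning to the start.

Shape 2 is a rectangle drawn with `<polygon>`. Its stroke #ff0000 means score at S363, F2598. After flipping Y the toolpath is (76.11,121.24) → (134.18,121.24) → (134.18,87.43) → (76.11,87.43) → (76.11,121.24), returning to the start.

Shape 3 is a open polyline drawn with `<polyline>`. Its stroke #ff0000 means score at S363, F2598. After flipping Y the toolpath is (43.34,74.22) → (177.60,84.37) → (167.98,121.10) → (152.03,111.92) → (160.50,135.22) → (58.38,188.91).

Shape 4 is a regular polygon drawn with `<path>`. Its stroke #ff8800 means engrave at S234, F2686. After flipping Y the toolpath is (235.72,27.99) → (235.75,34.14) → (241.09,37.19) → (246.40,34.09) → (246.37,27.94) → (241.03,24.89) → (235.72,27.99), returning to the start.

; LightBurn 1.5.06
; GRBL device profile, absolute coords
G21
G90
G0 X101.25 Y125.29
M3 S363
G01 X189.37 Y125.29 F2598
G01 X189.37 Y115.38
G01 X101.25 Y115.38
G01 X101.25 Y125.29
M5
G0 X76.11 Y121.24
M3 S363
G01 X134.18 Y121.24 F2598
G01 X134.18 Y87.43
G01 X76.11 Y87.43
G01 X76.11 Y121.24
M5
G0 X43.34 Y74.22
M3 S363
G01 X177.60 Y84.37 F2598
G01 X167.98 Y121.10
G01 X152.03 Y111.92
G01 X160.50 Y135.22
G01 X58.38 Y188.91
M5
G0 X235.72 Y27.99
M3 S234
G01 X235.75 Y34.14 F2686
G01 X241.09 Y37.19
G01 X246.40 Y34.09
G01 X246.37 Y27.94
G01 X241.03 Y24.89
G01 X235.72 Y27.99
M5
G0 X0.00 Y0.00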